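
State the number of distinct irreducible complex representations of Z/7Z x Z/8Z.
56

Derivation: The number of irreducible complex representations of a finite group equals its number of conjugacy classes. Z/7Z x Z/8Z is abelian of order 56, so every element is its own conjugacy class: 56 classes, so Z/7Z x Z/8Z (order 56) has exactly 56 irreducible complex representations.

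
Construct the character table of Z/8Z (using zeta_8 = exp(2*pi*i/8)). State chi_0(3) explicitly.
Character table of Z/8Z (irreps indexed chi_0,...,chi_7 with chi_k(m) = zeta_8^(k*m), zeta_8 = exp(2*pi*i/8)):
  irrep \ class  {0} (size 1)  {1} (size 1)    {2} (size 1)  {3} (size 1)    {4} (size 1)  {5} (size 1)    {6} (size 1)  {7} (size 1)  
  chi_0          1             1               1             1               1             1               1             1             
  chi_1          1             exp(I*pi/4)     I             exp(3*I*pi/4)   -1            exp(-3*I*pi/4)  -I            exp(-I*pi/4)  
  chi_2          1             I               -1            -I              1             I               -1            -I            
  chi_3          1             exp(3*I*pi/4)   -I            exp(I*pi/4)     -1            exp(-I*pi/4)    I             exp(-3*I*pi/4)
  chi_4          1             -1              1             -1              1             -1              1             -1            
  chi_5          1             exp(-3*I*pi/4)  I             exp(-I*pi/4)    -1            exp(I*pi/4)     -I            exp(3*I*pi/4) 
  chi_6          1             -I              -1            I               1             -I              -1            I             
  chi_7          1             exp(-I*pi/4)    -I            exp(-3*I*pi/4)  -1            exp(3*I*pi/4)   I             exp(I*pi/4)   

Spot check: chi_0(3) = zeta_8^(0*3) = zeta_8^0 = 1.

Derivation: Z/8Z is abelian, so all 8 irreducible complex representations are 1-dimensional. They are given by chi_k(m) = zeta_8^(k*m) for k = 0,...,7. Row orthogonality: sum_m chi_k(m) conj(chi_l(m)) = 8 * [k = l].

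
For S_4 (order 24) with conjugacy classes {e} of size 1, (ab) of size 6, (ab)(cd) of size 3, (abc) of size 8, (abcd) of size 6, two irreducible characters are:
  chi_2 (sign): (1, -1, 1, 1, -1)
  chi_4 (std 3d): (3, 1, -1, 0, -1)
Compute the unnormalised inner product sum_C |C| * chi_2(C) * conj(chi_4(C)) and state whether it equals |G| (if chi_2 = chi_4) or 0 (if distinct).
Sum = 0; so <chi_2, chi_4> = 0 (distinct irreducibles are orthogonal).

Argument: Compute term by term over conjugacy classes (|C| * chi_2(C) * conj(chi_4(C))):
  1*(1)*conj(3) + 6*(-1)*conj(1) + 3*(1)*conj(-1) + 8*(1)*conj(0) + 6*(-1)*conj(-1)
  = (3) + (-6) + (-3) + (0) + (6)
  = 0.
Dividing by |G| = 24 gives 0/24 = 0, matching the row-orthogonality relation <chi_2, chi_4> = [chi_2 = chi_4].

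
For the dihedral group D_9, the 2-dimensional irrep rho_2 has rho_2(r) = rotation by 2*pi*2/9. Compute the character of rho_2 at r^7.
chi_{rho_2}(r^7) = 2*cos(2*pi*2*7/9) = -2*cos(pi/9)

Explanation: rho_2(r^7) is rotation by angle 2*pi*2*7/9, whose trace is 2*cos(2*pi*2*7/9) = -2*cos(pi/9).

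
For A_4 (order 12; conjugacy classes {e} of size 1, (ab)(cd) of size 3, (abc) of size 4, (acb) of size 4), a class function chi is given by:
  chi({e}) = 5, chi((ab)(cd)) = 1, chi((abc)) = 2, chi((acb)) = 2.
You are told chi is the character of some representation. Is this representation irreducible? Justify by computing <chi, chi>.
Not irreducible (reducible): <chi, chi> = 5 > 1.

Proof sketch: <chi, chi> = (1/|G|) sum_C |C| * |chi(C)|^2 = (1/12)[1*|5|^2 + 3*|1|^2 + 4*|2|^2 + 4*|2|^2]
  = (1/12)[(25) + (3) + (16) + (16)] = 60/12 = 5.
(Exp terms are combined using exp(i*s)*conj(exp(i*t)) = exp(i*(s-t)), and sums of them are collapsed using the identity that for every m > 1 the m distinct m-th roots of unity sum to 0, e.g. 1 + exp(2*I*pi/3) + exp(-2*I*pi/3) = 0.)
A character is irreducible iff <chi, chi> = 1, so this representation is reducible.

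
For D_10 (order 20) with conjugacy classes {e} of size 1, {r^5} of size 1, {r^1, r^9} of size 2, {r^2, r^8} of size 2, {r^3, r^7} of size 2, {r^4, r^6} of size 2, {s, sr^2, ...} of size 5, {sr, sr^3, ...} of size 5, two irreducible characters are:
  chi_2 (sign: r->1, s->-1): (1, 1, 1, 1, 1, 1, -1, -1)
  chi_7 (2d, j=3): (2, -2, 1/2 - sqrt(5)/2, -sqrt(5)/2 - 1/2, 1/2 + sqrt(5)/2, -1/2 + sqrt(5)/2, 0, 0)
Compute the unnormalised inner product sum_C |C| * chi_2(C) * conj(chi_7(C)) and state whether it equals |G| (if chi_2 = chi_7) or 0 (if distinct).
Sum = 0; so <chi_2, chi_7> = 0 (distinct irreducibles are orthogonal).

Justification: Compute term by term over conjugacy classes (|C| * chi_2(C) * conj(chi_7(C))):
  1*(1)*conj(2) + 1*(1)*conj(-2) + 2*(1)*conj(1/2 - sqrt(5)/2) + 2*(1)*conj(-sqrt(5)/2 - 1/2) + 2*(1)*conj(1/2 + sqrt(5)/2) + 2*(1)*conj(-1/2 + sqrt(5)/2) + 5*(-1)*conj(0) + 5*(-1)*conj(0)
  = (2) + (-2) + (1 - sqrt(5)) + (-sqrt(5) - 1) + (1 + sqrt(5)) + (-1 + sqrt(5)) + (0) + (0)
  = 0.
Dividing by |G| = 20 gives 0/20 = 0, matching the row-orthogonality relation <chi_2, chi_7> = [chi_2 = chi_7].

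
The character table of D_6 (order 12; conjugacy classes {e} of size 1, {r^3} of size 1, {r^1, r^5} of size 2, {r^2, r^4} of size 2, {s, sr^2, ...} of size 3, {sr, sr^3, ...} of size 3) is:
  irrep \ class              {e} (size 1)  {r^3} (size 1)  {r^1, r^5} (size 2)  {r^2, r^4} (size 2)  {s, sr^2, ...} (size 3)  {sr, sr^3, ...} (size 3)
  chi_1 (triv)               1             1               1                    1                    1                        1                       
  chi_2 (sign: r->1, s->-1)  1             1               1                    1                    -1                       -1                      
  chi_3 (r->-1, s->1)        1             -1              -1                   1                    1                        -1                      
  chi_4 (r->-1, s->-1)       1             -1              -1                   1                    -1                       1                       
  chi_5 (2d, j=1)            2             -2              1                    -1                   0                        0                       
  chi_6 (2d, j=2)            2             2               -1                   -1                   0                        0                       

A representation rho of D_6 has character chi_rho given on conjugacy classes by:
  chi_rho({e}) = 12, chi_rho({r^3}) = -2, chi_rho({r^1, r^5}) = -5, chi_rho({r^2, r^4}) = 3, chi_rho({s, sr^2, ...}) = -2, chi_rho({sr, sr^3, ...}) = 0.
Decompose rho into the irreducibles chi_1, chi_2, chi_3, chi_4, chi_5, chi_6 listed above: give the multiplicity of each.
Multiplicities: chi_1: 0, chi_2: 1, chi_3: 2, chi_4: 3, chi_5: 1, chi_6: 2.

Proof sketch: Use <chi_rho, chi> = (1/|G|) sum_C |C| * chi_rho(C) * conj(chi(C)) with |G| = 12 for each irreducible chi in the table:
  <chi_rho, chi_1> = (1/12)[1*(12)*conj(1) + 1*(-2)*conj(1) + 2*(-5)*conj(1) + 2*(3)*conj(1) + 3*(-2)*conj(1) + 3*(0)*conj(1)]
      = (1/12)[(12) + (-2) + (-10) + (6) + (-6) + (0)] = 0/12 = 0
  <chi_rho, chi_2> = (1/12)[1*(12)*conj(1) + 1*(-2)*conj(1) + 2*(-5)*conj(1) + 2*(3)*conj(1) + 3*(-2)*conj(-1) + 3*(0)*conj(-1)]
      = (1/12)[(12) + (-2) + (-10) + (6) + (6) + (0)] = 12/12 = 1
  <chi_rho, chi_3> = (1/12)[1*(12)*conj(1) + 1*(-2)*conj(-1) + 2*(-5)*conj(-1) + 2*(3)*conj(1) + 3*(-2)*conj(1) + 3*(0)*conj(-1)]
      = (1/12)[(12) + (2) + (10) + (6) + (-6) + (0)] = 24/12 = 2
  <chi_rho, chi_4> = (1/12)[1*(12)*conj(1) + 1*(-2)*conj(-1) + 2*(-5)*conj(-1) + 2*(3)*conj(1) + 3*(-2)*conj(-1) + 3*(0)*conj(1)]
      = (1/12)[(12) + (2) + (10) + (6) + (6) + (0)] = 36/12 = 3
  <chi_rho, chi_5> = (1/12)[1*(12)*conj(2) + 1*(-2)*conj(-2) + 2*(-5)*conj(1) + 2*(3)*conj(-1) + 3*(-2)*conj(0) + 3*(0)*conj(0)]
      = (1/12)[(24) + (4) + (-10) + (-6) + (0) + (0)] = 12/12 = 1
  <chi_rho, chi_6> = (1/12)[1*(12)*conj(2) + 1*(-2)*conj(2) + 2*(-5)*conj(-1) + 2*(3)*conj(-1) + 3*(-2)*conj(0) + 3*(0)*conj(0)]
      = (1/12)[(24) + (-4) + (10) + (-6) + (0) + (0)] = 24/12 = 2
Dimension check: dim(rho) = sum (mult * dim) = 0*1 + 1*1 + 2*1 + 3*1 + 1*2 + 2*2 = 12 = chi_rho(e) = 12.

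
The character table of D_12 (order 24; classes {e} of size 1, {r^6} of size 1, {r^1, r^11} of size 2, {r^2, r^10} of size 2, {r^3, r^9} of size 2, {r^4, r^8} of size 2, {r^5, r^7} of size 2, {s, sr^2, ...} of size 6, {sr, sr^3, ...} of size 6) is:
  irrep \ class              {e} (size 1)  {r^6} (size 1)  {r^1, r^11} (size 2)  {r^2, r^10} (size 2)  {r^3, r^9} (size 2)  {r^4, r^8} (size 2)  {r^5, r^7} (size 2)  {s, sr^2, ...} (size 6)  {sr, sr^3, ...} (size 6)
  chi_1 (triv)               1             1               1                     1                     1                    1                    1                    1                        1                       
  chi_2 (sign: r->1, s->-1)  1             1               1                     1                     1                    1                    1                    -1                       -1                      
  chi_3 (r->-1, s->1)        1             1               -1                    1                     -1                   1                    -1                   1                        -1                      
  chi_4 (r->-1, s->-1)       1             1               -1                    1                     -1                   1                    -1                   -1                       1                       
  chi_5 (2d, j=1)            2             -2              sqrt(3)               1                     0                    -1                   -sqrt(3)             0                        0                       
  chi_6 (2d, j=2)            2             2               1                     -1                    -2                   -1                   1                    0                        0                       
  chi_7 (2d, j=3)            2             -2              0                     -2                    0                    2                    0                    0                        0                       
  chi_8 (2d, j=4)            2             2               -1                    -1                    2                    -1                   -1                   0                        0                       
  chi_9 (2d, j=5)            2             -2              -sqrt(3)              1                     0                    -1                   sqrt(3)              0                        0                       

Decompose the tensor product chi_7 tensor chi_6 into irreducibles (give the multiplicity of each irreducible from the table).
chi_7 tensor chi_6 = chi_5 + chi_9 (all other irreducibles have multiplicity 0).

Working: The character of a tensor product is the pointwise product (chi_7 * chi_6)(C) = chi_7(C) * chi_6(C):
  {e}: (2)*(2), {r^6}: (-2)*(2), {r^1, r^11}: (0)*(1), {r^2, r^10}: (-2)*(-1), {r^3, r^9}: (0)*(-2), {r^4, r^8}: (2)*(-1), {r^5, r^7}: (0)*(1), {s, sr^2, ...}: (0)*(0), {sr, sr^3, ...}: (0)*(0)
so (chi_7 * chi_6) takes values
  {e} -> 4, {r^6} -> -4, {r^1, r^11} -> 0, {r^2, r^10} -> 2, {r^3, r^9} -> 0, {r^4, r^8} -> -2, {r^5, r^7} -> 0, {s, sr^2, ...} -> 0, {sr, sr^3, ...} -> 0.
Now take the inner product of this character with each irreducible chi from the table, <chi_7*chi_6, chi> = (1/24) sum_C |C| (chi_7*chi_6)(C) conj(chi(C)):
  <chi_7*chi_6, chi_1> = (1/24)[1*(4)*conj(1) + 1*(-4)*conj(1) + 2*(0)*conj(1) + 2*(2)*conj(1) + 2*(0)*conj(1) + 2*(-2)*conj(1) + 2*(0)*conj(1) + 6*(0)*conj(1) + 6*(0)*conj(1)]
      = (1/24)[(4) + (-4) + (0) + (4) + (0) + (-4) + (0) + (0) + (0)] = 0/24 = 0
  <chi_7*chi_6, chi_2> = (1/24)[1*(4)*conj(1) + 1*(-4)*conj(1) + 2*(0)*conj(1) + 2*(2)*conj(1) + 2*(0)*conj(1) + 2*(-2)*conj(1) + 2*(0)*conj(1) + 6*(0)*conj(-1) + 6*(0)*conj(-1)]
      = (1/24)[(4) + (-4) + (0) + (4) + (0) + (-4) + (0) + (0) + (0)] = 0/24 = 0
  <chi_7*chi_6, chi_3> = (1/24)[1*(4)*conj(1) + 1*(-4)*conj(1) + 2*(0)*conj(-1) + 2*(2)*conj(1) + 2*(0)*conj(-1) + 2*(-2)*conj(1) + 2*(0)*conj(-1) + 6*(0)*conj(1) + 6*(0)*conj(-1)]
      = (1/24)[(4) + (-4) + (0) + (4) + (0) + (-4) + (0) + (0) + (0)] = 0/24 = 0
  <chi_7*chi_6, chi_4> = (1/24)[1*(4)*conj(1) + 1*(-4)*conj(1) + 2*(0)*conj(-1) + 2*(2)*conj(1) + 2*(0)*conj(-1) + 2*(-2)*conj(1) + 2*(0)*conj(-1) + 6*(0)*conj(-1) + 6*(0)*conj(1)]
      = (1/24)[(4) + (-4) + (0) + (4) + (0) + (-4) + (0) + (0) + (0)] = 0/24 = 0
  <chi_7*chi_6, chi_5> = (1/24)[1*(4)*conj(2) + 1*(-4)*conj(-2) + 2*(0)*conj(sqrt(3)) + 2*(2)*conj(1) + 2*(0)*conj(0) + 2*(-2)*conj(-1) + 2*(0)*conj(-sqrt(3)) + 6*(0)*conj(0) + 6*(0)*conj(0)]
      = (1/24)[(8) + (8) + (0) + (4) + (0) + (4) + (0) + (0) + (0)] = 24/24 = 1
  <chi_7*chi_6, chi_6> = (1/24)[1*(4)*conj(2) + 1*(-4)*conj(2) + 2*(0)*conj(1) + 2*(2)*conj(-1) + 2*(0)*conj(-2) + 2*(-2)*conj(-1) + 2*(0)*conj(1) + 6*(0)*conj(0) + 6*(0)*conj(0)]
      = (1/24)[(8) + (-8) + (0) + (-4) + (0) + (4) + (0) + (0) + (0)] = 0/24 = 0
  <chi_7*chi_6, chi_7> = (1/24)[1*(4)*conj(2) + 1*(-4)*conj(-2) + 2*(0)*conj(0) + 2*(2)*conj(-2) + 2*(0)*conj(0) + 2*(-2)*conj(2) + 2*(0)*conj(0) + 6*(0)*conj(0) + 6*(0)*conj(0)]
      = (1/24)[(8) + (8) + (0) + (-8) + (0) + (-8) + (0) + (0) + (0)] = 0/24 = 0
  <chi_7*chi_6, chi_8> = (1/24)[1*(4)*conj(2) + 1*(-4)*conj(2) + 2*(0)*conj(-1) + 2*(2)*conj(-1) + 2*(0)*conj(2) + 2*(-2)*conj(-1) + 2*(0)*conj(-1) + 6*(0)*conj(0) + 6*(0)*conj(0)]
      = (1/24)[(8) + (-8) + (0) + (-4) + (0) + (4) + (0) + (0) + (0)] = 0/24 = 0
  <chi_7*chi_6, chi_9> = (1/24)[1*(4)*conj(2) + 1*(-4)*conj(-2) + 2*(0)*conj(-sqrt(3)) + 2*(2)*conj(1) + 2*(0)*conj(0) + 2*(-2)*conj(-1) + 2*(0)*conj(sqrt(3)) + 6*(0)*conj(0) + 6*(0)*conj(0)]
      = (1/24)[(8) + (8) + (0) + (4) + (0) + (4) + (0) + (0) + (0)] = 24/24 = 1
Hence the multiplicities are chi_5: 1, chi_9: 1. Dimension check: dim(chi_7)*dim(chi_6) = 2*2 = 4 and sum (mult * dim) = 1*2 + 1*2 = 4.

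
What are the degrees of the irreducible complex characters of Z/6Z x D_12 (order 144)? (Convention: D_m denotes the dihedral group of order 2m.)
Dimensions: 1, 1, 1, 1, 1, 1, 1, 1, 1, 1, 1, 1, 1, 1, 1, 1, 1, 1, 1, 1, 1, 1, 1, 1, 2, 2, 2, 2, 2, 2, 2, 2, 2, 2, 2, 2, 2, 2, 2, 2, 2, 2, 2, 2, 2, 2, 2, 2, 2, 2, 2, 2, 2, 2

Explanation: There are 54 irreducibles (= number of conjugacy classes). Their dimensions d_i satisfy sum d_i^2 = |G| = 144: 1 + 1 + 1 + 1 + 1 + 1 + 1 + 1 + 1 + 1 + 1 + 1 + 1 + 1 + 1 + 1 + 1 + 1 + 1 + 1 + 1 + 1 + 1 + 1 + 4 + 4 + 4 + 4 + 4 + 4 + 4 + 4 + 4 + 4 + 4 + 4 + 4 + 4 + 4 + 4 + 4 + 4 + 4 + 4 + 4 + 4 + 4 + 4 + 4 + 4 + 4 + 4 + 4 + 4 = 144. (For the product with Z/6Z: each of the 6 1-dim characters of Z/6Z tensors with each irrep of D_12, giving 6 copies of each D_12-dimension.)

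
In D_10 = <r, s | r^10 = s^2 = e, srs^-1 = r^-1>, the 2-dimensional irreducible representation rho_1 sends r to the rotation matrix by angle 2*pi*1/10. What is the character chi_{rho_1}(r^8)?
chi_{rho_1}(r^8) = 2*cos(2*pi*1*8/10) = -1/2 + sqrt(5)/2

Argument: rho_1(r^8) is rotation by angle 2*pi*1*8/10, whose trace is 2*cos(2*pi*1*8/10) = -1/2 + sqrt(5)/2.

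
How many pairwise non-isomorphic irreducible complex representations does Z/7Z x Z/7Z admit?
49

Explanation: The number of irreducible complex representations of a finite group equals its number of conjugacy classes. Z/7Z x Z/7Z is abelian of order 49, so every element is its own conjugacy class: 49 classes, so Z/7Z x Z/7Z (order 49) has exactly 49 irreducible complex representations.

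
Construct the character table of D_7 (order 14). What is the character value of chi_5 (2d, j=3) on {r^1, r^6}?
Conjugacy classes: {e} of size 1, {r^1, r^6} of size 2, {r^2, r^5} of size 2, {r^3, r^4} of size 2, {s, sr, ..., sr^6} of size 7.
Character table:
  irrep \ class              {e} (size 1)  {r^1, r^6} (size 2)  {r^2, r^5} (size 2)  {r^3, r^4} (size 2)  {s, sr, ..., sr^6} (size 7)
  chi_1 (triv)               1             1                    1                    1                    1                          
  chi_2 (sign: r->1, s->-1)  1             1                    1                    1                    -1                         
  chi_3 (2d, j=1)            2             2*cos(2*pi/7)        -2*cos(3*pi/7)       -2*cos(pi/7)         0                          
  chi_4 (2d, j=2)            2             -2*cos(3*pi/7)       -2*cos(pi/7)         2*cos(2*pi/7)        0                          
  chi_5 (2d, j=3)            2             -2*cos(pi/7)         2*cos(2*pi/7)        -2*cos(3*pi/7)       0                          

Spot check: chi_5 (2d, j=3) on {r^1, r^6} = -2*cos(pi/7).

Why: D_7 has order 2*7 = 14 with 5 conjugacy classes, hence 5 irreducibles. Sum of squared dims 1 + 1 + 4 + 4 + 4 = 14 = |G|. Linear characters come from the abelianisation; the 2-dimensional irreps have character r^k -> 2*cos(2*pi*j*k/7), reflections -> 0.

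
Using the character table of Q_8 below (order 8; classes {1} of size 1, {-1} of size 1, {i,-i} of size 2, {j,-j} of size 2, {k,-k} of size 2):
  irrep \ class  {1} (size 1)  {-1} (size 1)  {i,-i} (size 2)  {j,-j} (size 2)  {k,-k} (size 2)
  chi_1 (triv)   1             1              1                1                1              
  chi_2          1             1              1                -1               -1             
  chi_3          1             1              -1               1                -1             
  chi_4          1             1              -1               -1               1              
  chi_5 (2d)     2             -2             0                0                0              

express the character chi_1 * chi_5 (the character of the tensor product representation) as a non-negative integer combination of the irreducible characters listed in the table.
chi_1 tensor chi_5 = chi_5 (all other irreducibles have multiplicity 0).

Why: The character of a tensor product is the pointwise product (chi_1 * chi_5)(C) = chi_1(C) * chi_5(C):
  {1}: (1)*(2), {-1}: (1)*(-2), {i,-i}: (1)*(0), {j,-j}: (1)*(0), {k,-k}: (1)*(0)
so (chi_1 * chi_5) takes values
  {1} -> 2, {-1} -> -2, {i,-i} -> 0, {j,-j} -> 0, {k,-k} -> 0.
Now take the inner product of this character with each irreducible chi from the table, <chi_1*chi_5, chi> = (1/8) sum_C |C| (chi_1*chi_5)(C) conj(chi(C)):
  <chi_1*chi_5, chi_1> = (1/8)[1*(2)*conj(1) + 1*(-2)*conj(1) + 2*(0)*conj(1) + 2*(0)*conj(1) + 2*(0)*conj(1)]
      = (1/8)[(2) + (-2) + (0) + (0) + (0)] = 0/8 = 0
  <chi_1*chi_5, chi_2> = (1/8)[1*(2)*conj(1) + 1*(-2)*conj(1) + 2*(0)*conj(1) + 2*(0)*conj(-1) + 2*(0)*conj(-1)]
      = (1/8)[(2) + (-2) + (0) + (0) + (0)] = 0/8 = 0
  <chi_1*chi_5, chi_3> = (1/8)[1*(2)*conj(1) + 1*(-2)*conj(1) + 2*(0)*conj(-1) + 2*(0)*conj(1) + 2*(0)*conj(-1)]
      = (1/8)[(2) + (-2) + (0) + (0) + (0)] = 0/8 = 0
  <chi_1*chi_5, chi_4> = (1/8)[1*(2)*conj(1) + 1*(-2)*conj(1) + 2*(0)*conj(-1) + 2*(0)*conj(-1) + 2*(0)*conj(1)]
      = (1/8)[(2) + (-2) + (0) + (0) + (0)] = 0/8 = 0
  <chi_1*chi_5, chi_5> = (1/8)[1*(2)*conj(2) + 1*(-2)*conj(-2) + 2*(0)*conj(0) + 2*(0)*conj(0) + 2*(0)*conj(0)]
      = (1/8)[(4) + (4) + (0) + (0) + (0)] = 8/8 = 1
Hence the multiplicities are chi_5: 1. Dimension check: dim(chi_1)*dim(chi_5) = 1*2 = 2 and sum (mult * dim) = 1*2 = 2.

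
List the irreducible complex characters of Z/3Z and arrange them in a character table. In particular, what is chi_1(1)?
Character table of Z/3Z (irreps indexed chi_0,...,chi_2 with chi_k(m) = zeta_3^(k*m), zeta_3 = exp(2*pi*i/3)):
  irrep \ class  {0} (size 1)  {1} (size 1)    {2} (size 1)  
  chi_0          1             1               1             
  chi_1          1             exp(2*I*pi/3)   exp(-2*I*pi/3)
  chi_2          1             exp(-2*I*pi/3)  exp(2*I*pi/3) 

Spot check: chi_1(1) = zeta_3^(1*1) = zeta_3^1 = exp(2*I*pi/3).

Argument: Z/3Z is abelian, so all 3 irreducible complex representations are 1-dimensional. They are given by chi_k(m) = zeta_3^(k*m) for k = 0,...,2. Row orthogonality: sum_m chi_k(m) conj(chi_l(m)) = 3 * [k = l].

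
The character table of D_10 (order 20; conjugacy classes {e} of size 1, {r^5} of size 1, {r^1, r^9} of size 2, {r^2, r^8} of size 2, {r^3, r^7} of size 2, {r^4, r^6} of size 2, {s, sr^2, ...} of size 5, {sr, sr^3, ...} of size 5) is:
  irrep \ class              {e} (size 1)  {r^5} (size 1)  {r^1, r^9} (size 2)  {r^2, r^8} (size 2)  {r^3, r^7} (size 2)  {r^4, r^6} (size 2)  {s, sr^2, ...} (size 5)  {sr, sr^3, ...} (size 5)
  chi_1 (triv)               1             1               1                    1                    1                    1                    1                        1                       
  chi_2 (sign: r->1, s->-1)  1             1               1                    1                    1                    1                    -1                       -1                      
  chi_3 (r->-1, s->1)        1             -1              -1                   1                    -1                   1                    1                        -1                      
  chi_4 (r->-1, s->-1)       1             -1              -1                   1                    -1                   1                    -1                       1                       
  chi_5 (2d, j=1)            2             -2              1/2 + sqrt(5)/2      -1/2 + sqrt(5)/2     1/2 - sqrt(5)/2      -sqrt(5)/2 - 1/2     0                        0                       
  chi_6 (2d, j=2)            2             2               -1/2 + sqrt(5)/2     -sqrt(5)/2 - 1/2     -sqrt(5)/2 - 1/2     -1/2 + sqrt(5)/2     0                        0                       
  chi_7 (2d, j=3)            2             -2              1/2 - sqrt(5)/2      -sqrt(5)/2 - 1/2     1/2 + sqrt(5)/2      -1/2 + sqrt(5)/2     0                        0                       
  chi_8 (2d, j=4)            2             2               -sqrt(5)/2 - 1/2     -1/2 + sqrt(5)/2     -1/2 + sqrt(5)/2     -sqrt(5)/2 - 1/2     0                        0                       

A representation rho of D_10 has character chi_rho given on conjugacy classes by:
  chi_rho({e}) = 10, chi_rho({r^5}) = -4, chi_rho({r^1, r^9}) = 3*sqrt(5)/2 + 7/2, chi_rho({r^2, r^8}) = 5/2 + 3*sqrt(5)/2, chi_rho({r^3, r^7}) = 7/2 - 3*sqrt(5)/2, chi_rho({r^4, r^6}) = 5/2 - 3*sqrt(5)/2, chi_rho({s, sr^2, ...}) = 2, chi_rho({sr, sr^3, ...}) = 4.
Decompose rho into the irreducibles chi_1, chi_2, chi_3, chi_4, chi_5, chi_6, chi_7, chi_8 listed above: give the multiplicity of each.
Multiplicities: chi_1: 3, chi_2: 0, chi_3: 0, chi_4: 1, chi_5: 3, chi_6: 0, chi_7: 0, chi_8: 0.

Details: Use <chi_rho, chi> = (1/|G|) sum_C |C| * chi_rho(C) * conj(chi(C)) with |G| = 20 for each irreducible chi in the table:
  <chi_rho, chi_1> = (1/20)[1*(10)*conj(1) + 1*(-4)*conj(1) + 2*(3*sqrt(5)/2 + 7/2)*conj(1) + 2*(5/2 + 3*sqrt(5)/2)*conj(1) + 2*(7/2 - 3*sqrt(5)/2)*conj(1) + 2*(5/2 - 3*sqrt(5)/2)*conj(1) + 5*(2)*conj(1) + 5*(4)*conj(1)]
      = (1/20)[(10) + (-4) + (3*sqrt(5) + 7) + (5 + 3*sqrt(5)) + (7 - 3*sqrt(5)) + (5 - 3*sqrt(5)) + (10) + (20)] = 60/20 = 3
  <chi_rho, chi_2> = (1/20)[1*(10)*conj(1) + 1*(-4)*conj(1) + 2*(3*sqrt(5)/2 + 7/2)*conj(1) + 2*(5/2 + 3*sqrt(5)/2)*conj(1) + 2*(7/2 - 3*sqrt(5)/2)*conj(1) + 2*(5/2 - 3*sqrt(5)/2)*conj(1) + 5*(2)*conj(-1) + 5*(4)*conj(-1)]
      = (1/20)[(10) + (-4) + (3*sqrt(5) + 7) + (5 + 3*sqrt(5)) + (7 - 3*sqrt(5)) + (5 - 3*sqrt(5)) + (-10) + (-20)] = 0/20 = 0
  <chi_rho, chi_3> = (1/20)[1*(10)*conj(1) + 1*(-4)*conj(-1) + 2*(3*sqrt(5)/2 + 7/2)*conj(-1) + 2*(5/2 + 3*sqrt(5)/2)*conj(1) + 2*(7/2 - 3*sqrt(5)/2)*conj(-1) + 2*(5/2 - 3*sqrt(5)/2)*conj(1) + 5*(2)*conj(1) + 5*(4)*conj(-1)]
      = (1/20)[(10) + (4) + (-7 - 3*sqrt(5)) + (5 + 3*sqrt(5)) + (-7 + 3*sqrt(5)) + (5 - 3*sqrt(5)) + (10) + (-20)] = 0/20 = 0
  <chi_rho, chi_4> = (1/20)[1*(10)*conj(1) + 1*(-4)*conj(-1) + 2*(3*sqrt(5)/2 + 7/2)*conj(-1) + 2*(5/2 + 3*sqrt(5)/2)*conj(1) + 2*(7/2 - 3*sqrt(5)/2)*conj(-1) + 2*(5/2 - 3*sqrt(5)/2)*conj(1) + 5*(2)*conj(-1) + 5*(4)*conj(1)]
      = (1/20)[(10) + (4) + (-7 - 3*sqrt(5)) + (5 + 3*sqrt(5)) + (-7 + 3*sqrt(5)) + (5 - 3*sqrt(5)) + (-10) + (20)] = 20/20 = 1
  <chi_rho, chi_5> = (1/20)[1*(10)*conj(2) + 1*(-4)*conj(-2) + 2*(3*sqrt(5)/2 + 7/2)*conj(1/2 + sqrt(5)/2) + 2*(5/2 + 3*sqrt(5)/2)*conj(-1/2 + sqrt(5)/2) + 2*(7/2 - 3*sqrt(5)/2)*conj(1/2 - sqrt(5)/2) + 2*(5/2 - 3*sqrt(5)/2)*conj(-sqrt(5)/2 - 1/2) + 5*(2)*conj(0) + 5*(4)*conj(0)]
      = (1/20)[(20) + (8) + (11 + 5*sqrt(5)) + (sqrt(5) + 5) + (11 - 5*sqrt(5)) + (5 - sqrt(5)) + (0) + (0)] = 60/20 = 3
  <chi_rho, chi_6> = (1/20)[1*(10)*conj(2) + 1*(-4)*conj(2) + 2*(3*sqrt(5)/2 + 7/2)*conj(-1/2 + sqrt(5)/2) + 2*(5/2 + 3*sqrt(5)/2)*conj(-sqrt(5)/2 - 1/2) + 2*(7/2 - 3*sqrt(5)/2)*conj(-sqrt(5)/2 - 1/2) + 2*(5/2 - 3*sqrt(5)/2)*conj(-1/2 + sqrt(5)/2) + 5*(2)*conj(0) + 5*(4)*conj(0)]
      = (1/20)[(20) + (-8) + (4 + 2*sqrt(5)) + (-10 - 4*sqrt(5)) + (4 - 2*sqrt(5)) + (-10 + 4*sqrt(5)) + (0) + (0)] = 0/20 = 0
  <chi_rho, chi_7> = (1/20)[1*(10)*conj(2) + 1*(-4)*conj(-2) + 2*(3*sqrt(5)/2 + 7/2)*conj(1/2 - sqrt(5)/2) + 2*(5/2 + 3*sqrt(5)/2)*conj(-sqrt(5)/2 - 1/2) + 2*(7/2 - 3*sqrt(5)/2)*conj(1/2 + sqrt(5)/2) + 2*(5/2 - 3*sqrt(5)/2)*conj(-1/2 + sqrt(5)/2) + 5*(2)*conj(0) + 5*(4)*conj(0)]
      = (1/20)[(20) + (8) + (-2*sqrt(5) - 4) + (-10 - 4*sqrt(5)) + (-4 + 2*sqrt(5)) + (-10 + 4*sqrt(5)) + (0) + (0)] = 0/20 = 0
  <chi_rho, chi_8> = (1/20)[1*(10)*conj(2) + 1*(-4)*conj(2) + 2*(3*sqrt(5)/2 + 7/2)*conj(-sqrt(5)/2 - 1/2) + 2*(5/2 + 3*sqrt(5)/2)*conj(-1/2 + sqrt(5)/2) + 2*(7/2 - 3*sqrt(5)/2)*conj(-1/2 + sqrt(5)/2) + 2*(5/2 - 3*sqrt(5)/2)*conj(-sqrt(5)/2 - 1/2) + 5*(2)*conj(0) + 5*(4)*conj(0)]
      = (1/20)[(20) + (-8) + (-5*sqrt(5) - 11) + (sqrt(5) + 5) + (-11 + 5*sqrt(5)) + (5 - sqrt(5)) + (0) + (0)] = 0/20 = 0
Dimension check: dim(rho) = sum (mult * dim) = 3*1 + 0*1 + 0*1 + 1*1 + 3*2 + 0*2 + 0*2 + 0*2 = 10 = chi_rho(e) = 10.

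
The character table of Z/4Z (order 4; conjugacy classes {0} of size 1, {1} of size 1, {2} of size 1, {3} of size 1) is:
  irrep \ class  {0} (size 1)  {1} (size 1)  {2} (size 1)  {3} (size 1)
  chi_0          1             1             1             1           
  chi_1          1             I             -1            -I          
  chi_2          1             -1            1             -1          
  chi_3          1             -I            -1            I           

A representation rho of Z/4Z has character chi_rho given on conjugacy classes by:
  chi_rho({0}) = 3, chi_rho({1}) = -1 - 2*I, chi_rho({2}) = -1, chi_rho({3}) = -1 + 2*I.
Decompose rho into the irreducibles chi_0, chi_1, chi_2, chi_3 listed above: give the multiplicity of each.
Multiplicities: chi_0: 0, chi_1: 0, chi_2: 1, chi_3: 2.

Details: Use <chi_rho, chi> = (1/|G|) sum_C |C| * chi_rho(C) * conj(chi(C)) with |G| = 4 for each irreducible chi in the table:
  <chi_rho, chi_0> = (1/4)[1*(3)*conj(1) + 1*(-1 - 2*I)*conj(1) + 1*(-1)*conj(1) + 1*(-1 + 2*I)*conj(1)]
      = (1/4)[(3) + (-1 - 2*I) + (-1) + (-1 + 2*I)] = 0/4 = 0
  <chi_rho, chi_1> = (1/4)[1*(3)*conj(1) + 1*(-1 - 2*I)*conj(I) + 1*(-1)*conj(-1) + 1*(-1 + 2*I)*conj(-I)]
      = (1/4)[(3) + (-2 + I) + (1) + (-2 - I)] = 0/4 = 0
  <chi_rho, chi_2> = (1/4)[1*(3)*conj(1) + 1*(-1 - 2*I)*conj(-1) + 1*(-1)*conj(1) + 1*(-1 + 2*I)*conj(-1)]
      = (1/4)[(3) + (1 + 2*I) + (-1) + (1 - 2*I)] = 4/4 = 1
  <chi_rho, chi_3> = (1/4)[1*(3)*conj(1) + 1*(-1 - 2*I)*conj(-I) + 1*(-1)*conj(-1) + 1*(-1 + 2*I)*conj(I)]
      = (1/4)[(3) + (2 - I) + (1) + (2 + I)] = 8/4 = 2
(Exp terms are combined using exp(i*s)*conj(exp(i*t)) = exp(i*(s-t)), and sums of them are collapsed using the identity that for every m > 1 the m distinct m-th roots of unity sum to 0, e.g. 1 + exp(2*I*pi/3) + exp(-2*I*pi/3) = 0.)
Dimension check: dim(rho) = sum (mult * dim) = 0*1 + 0*1 + 1*1 + 2*1 = 3 = chi_rho(e) = 3.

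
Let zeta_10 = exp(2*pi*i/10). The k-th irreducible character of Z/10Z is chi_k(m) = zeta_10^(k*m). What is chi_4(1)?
chi_4(1) = zeta_10^4 = exp(4*I*pi/5)

Why: chi_4(1) = zeta_10^(4*1) = zeta_10^4. Since zeta_10^10 = 1, this equals zeta_10^4 = exp(2*pi*i*4/10) = exp(4*I*pi/5).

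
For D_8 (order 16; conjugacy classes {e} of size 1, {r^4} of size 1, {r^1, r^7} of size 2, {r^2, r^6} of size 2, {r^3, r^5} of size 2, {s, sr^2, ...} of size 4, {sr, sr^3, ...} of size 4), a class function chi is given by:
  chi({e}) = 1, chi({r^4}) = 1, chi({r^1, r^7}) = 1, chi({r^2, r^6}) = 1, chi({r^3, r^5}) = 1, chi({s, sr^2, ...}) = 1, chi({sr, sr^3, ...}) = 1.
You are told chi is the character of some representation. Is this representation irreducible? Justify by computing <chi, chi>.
Irreducible: <chi, chi> = 1.

Why: <chi, chi> = (1/|G|) sum_C |C| * |chi(C)|^2 = (1/16)[1*|1|^2 + 1*|1|^2 + 2*|1|^2 + 2*|1|^2 + 2*|1|^2 + 4*|1|^2 + 4*|1|^2]
  = (1/16)[(1) + (1) + (2) + (2) + (2) + (4) + (4)] = 16/16 = 1.
A character is irreducible iff <chi, chi> = 1, so this representation is irreducible.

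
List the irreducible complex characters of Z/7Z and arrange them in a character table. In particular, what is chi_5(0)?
Character table of Z/7Z (irreps indexed chi_0,...,chi_6 with chi_k(m) = zeta_7^(k*m), zeta_7 = exp(2*pi*i/7)):
  irrep \ class  {0} (size 1)  {1} (size 1)    {2} (size 1)    {3} (size 1)    {4} (size 1)    {5} (size 1)    {6} (size 1)  
  chi_0          1             1               1               1               1               1               1             
  chi_1          1             exp(2*I*pi/7)   exp(4*I*pi/7)   exp(6*I*pi/7)   exp(-6*I*pi/7)  exp(-4*I*pi/7)  exp(-2*I*pi/7)
  chi_2          1             exp(4*I*pi/7)   exp(-6*I*pi/7)  exp(-2*I*pi/7)  exp(2*I*pi/7)   exp(6*I*pi/7)   exp(-4*I*pi/7)
  chi_3          1             exp(6*I*pi/7)   exp(-2*I*pi/7)  exp(4*I*pi/7)   exp(-4*I*pi/7)  exp(2*I*pi/7)   exp(-6*I*pi/7)
  chi_4          1             exp(-6*I*pi/7)  exp(2*I*pi/7)   exp(-4*I*pi/7)  exp(4*I*pi/7)   exp(-2*I*pi/7)  exp(6*I*pi/7) 
  chi_5          1             exp(-4*I*pi/7)  exp(6*I*pi/7)   exp(2*I*pi/7)   exp(-2*I*pi/7)  exp(-6*I*pi/7)  exp(4*I*pi/7) 
  chi_6          1             exp(-2*I*pi/7)  exp(-4*I*pi/7)  exp(-6*I*pi/7)  exp(6*I*pi/7)   exp(4*I*pi/7)   exp(2*I*pi/7) 

Spot check: chi_5(0) = zeta_7^(5*0) = zeta_7^0 = 1.

Z/7Z is abelian, so all 7 irreducible complex representations are 1-dimensional. They are given by chi_k(m) = zeta_7^(k*m) for k = 0,...,6. Row orthogonality: sum_m chi_k(m) conj(chi_l(m)) = 7 * [k = l].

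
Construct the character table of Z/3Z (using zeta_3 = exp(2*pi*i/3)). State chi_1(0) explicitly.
Character table of Z/3Z (irreps indexed chi_0,...,chi_2 with chi_k(m) = zeta_3^(k*m), zeta_3 = exp(2*pi*i/3)):
  irrep \ class  {0} (size 1)  {1} (size 1)    {2} (size 1)  
  chi_0          1             1               1             
  chi_1          1             exp(2*I*pi/3)   exp(-2*I*pi/3)
  chi_2          1             exp(-2*I*pi/3)  exp(2*I*pi/3) 

Spot check: chi_1(0) = zeta_3^(1*0) = zeta_3^0 = 1.

Reasoning: Z/3Z is abelian, so all 3 irreducible complex representations are 1-dimensional. They are given by chi_k(m) = zeta_3^(k*m) for k = 0,...,2. Row orthogonality: sum_m chi_k(m) conj(chi_l(m)) = 3 * [k = l].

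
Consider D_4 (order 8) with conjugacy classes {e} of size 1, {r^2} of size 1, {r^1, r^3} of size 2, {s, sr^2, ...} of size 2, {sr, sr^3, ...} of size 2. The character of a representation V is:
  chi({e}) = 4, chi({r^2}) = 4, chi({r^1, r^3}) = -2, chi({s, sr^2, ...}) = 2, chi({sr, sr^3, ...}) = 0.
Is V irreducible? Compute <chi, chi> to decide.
Not irreducible (reducible): <chi, chi> = 6 > 1.

Derivation: <chi, chi> = (1/|G|) sum_C |C| * |chi(C)|^2 = (1/8)[1*|4|^2 + 1*|4|^2 + 2*|-2|^2 + 2*|2|^2 + 2*|0|^2]
  = (1/8)[(16) + (16) + (8) + (8) + (0)] = 48/8 = 6.
A character is irreducible iff <chi, chi> = 1, so this representation is reducible.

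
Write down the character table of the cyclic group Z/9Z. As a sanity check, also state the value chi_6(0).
Character table of Z/9Z (irreps indexed chi_0,...,chi_8 with chi_k(m) = zeta_9^(k*m), zeta_9 = exp(2*pi*i/9)):
  irrep \ class  {0} (size 1)  {1} (size 1)    {2} (size 1)    {3} (size 1)    {4} (size 1)    {5} (size 1)    {6} (size 1)    {7} (size 1)    {8} (size 1)  
  chi_0          1             1               1               1               1               1               1               1               1             
  chi_1          1             exp(2*I*pi/9)   exp(4*I*pi/9)   exp(2*I*pi/3)   exp(8*I*pi/9)   exp(-8*I*pi/9)  exp(-2*I*pi/3)  exp(-4*I*pi/9)  exp(-2*I*pi/9)
  chi_2          1             exp(4*I*pi/9)   exp(8*I*pi/9)   exp(-2*I*pi/3)  exp(-2*I*pi/9)  exp(2*I*pi/9)   exp(2*I*pi/3)   exp(-8*I*pi/9)  exp(-4*I*pi/9)
  chi_3          1             exp(2*I*pi/3)   exp(-2*I*pi/3)  1               exp(2*I*pi/3)   exp(-2*I*pi/3)  1               exp(2*I*pi/3)   exp(-2*I*pi/3)
  chi_4          1             exp(8*I*pi/9)   exp(-2*I*pi/9)  exp(2*I*pi/3)   exp(-4*I*pi/9)  exp(4*I*pi/9)   exp(-2*I*pi/3)  exp(2*I*pi/9)   exp(-8*I*pi/9)
  chi_5          1             exp(-8*I*pi/9)  exp(2*I*pi/9)   exp(-2*I*pi/3)  exp(4*I*pi/9)   exp(-4*I*pi/9)  exp(2*I*pi/3)   exp(-2*I*pi/9)  exp(8*I*pi/9) 
  chi_6          1             exp(-2*I*pi/3)  exp(2*I*pi/3)   1               exp(-2*I*pi/3)  exp(2*I*pi/3)   1               exp(-2*I*pi/3)  exp(2*I*pi/3) 
  chi_7          1             exp(-4*I*pi/9)  exp(-8*I*pi/9)  exp(2*I*pi/3)   exp(2*I*pi/9)   exp(-2*I*pi/9)  exp(-2*I*pi/3)  exp(8*I*pi/9)   exp(4*I*pi/9) 
  chi_8          1             exp(-2*I*pi/9)  exp(-4*I*pi/9)  exp(-2*I*pi/3)  exp(-8*I*pi/9)  exp(8*I*pi/9)   exp(2*I*pi/3)   exp(4*I*pi/9)   exp(2*I*pi/9) 

Spot check: chi_6(0) = zeta_9^(6*0) = zeta_9^0 = 1.

Why: Z/9Z is abelian, so all 9 irreducible complex representations are 1-dimensional. They are given by chi_k(m) = zeta_9^(k*m) for k = 0,...,8. Row orthogonality: sum_m chi_k(m) conj(chi_l(m)) = 9 * [k = l].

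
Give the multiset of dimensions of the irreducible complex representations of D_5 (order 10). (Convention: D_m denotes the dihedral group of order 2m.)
Dimensions: 1, 1, 2, 2

Why: There are 4 irreducibles (= number of conjugacy classes). Their dimensions d_i satisfy sum d_i^2 = |G| = 10: 1 + 1 + 4 + 4 = 10.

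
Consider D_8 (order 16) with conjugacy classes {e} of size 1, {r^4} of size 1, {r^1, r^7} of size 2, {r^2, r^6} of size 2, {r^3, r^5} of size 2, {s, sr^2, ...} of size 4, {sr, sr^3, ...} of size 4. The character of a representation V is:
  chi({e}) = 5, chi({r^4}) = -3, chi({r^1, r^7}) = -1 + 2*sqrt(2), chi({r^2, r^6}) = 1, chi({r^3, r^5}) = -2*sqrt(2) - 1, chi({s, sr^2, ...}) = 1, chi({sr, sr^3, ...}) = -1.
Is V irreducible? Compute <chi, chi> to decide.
Not irreducible (reducible): <chi, chi> = 5 > 1.

Derivation: <chi, chi> = (1/|G|) sum_C |C| * |chi(C)|^2 = (1/16)[1*|5|^2 + 1*|-3|^2 + 2*|-1 + 2*sqrt(2)|^2 + 2*|1|^2 + 2*|-2*sqrt(2) - 1|^2 + 4*|1|^2 + 4*|-1|^2]
  = (1/16)[(25) + (9) + (18 - 8*sqrt(2)) + (2) + (8*sqrt(2) + 18) + (4) + (4)] = 80/16 = 5.
A character is irreducible iff <chi, chi> = 1, so this representation is reducible.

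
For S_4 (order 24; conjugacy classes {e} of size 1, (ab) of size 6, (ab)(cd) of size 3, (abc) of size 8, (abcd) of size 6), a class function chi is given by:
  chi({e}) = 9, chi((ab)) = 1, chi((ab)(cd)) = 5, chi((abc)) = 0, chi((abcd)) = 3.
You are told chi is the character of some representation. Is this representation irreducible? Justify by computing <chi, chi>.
Not irreducible (reducible): <chi, chi> = 9 > 1.

Proof sketch: <chi, chi> = (1/|G|) sum_C |C| * |chi(C)|^2 = (1/24)[1*|9|^2 + 6*|1|^2 + 3*|5|^2 + 8*|0|^2 + 6*|3|^2]
  = (1/24)[(81) + (6) + (75) + (0) + (54)] = 216/24 = 9.
A character is irreducible iff <chi, chi> = 1, so this representation is reducible.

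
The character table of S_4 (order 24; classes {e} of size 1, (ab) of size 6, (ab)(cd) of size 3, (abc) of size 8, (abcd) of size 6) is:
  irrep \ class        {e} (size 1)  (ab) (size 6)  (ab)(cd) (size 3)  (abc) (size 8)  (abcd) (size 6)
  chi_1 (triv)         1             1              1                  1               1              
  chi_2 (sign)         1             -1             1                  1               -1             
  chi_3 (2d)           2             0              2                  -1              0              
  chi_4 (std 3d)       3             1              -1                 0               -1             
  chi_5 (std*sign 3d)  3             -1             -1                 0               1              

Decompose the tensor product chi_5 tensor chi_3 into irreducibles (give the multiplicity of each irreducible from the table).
chi_5 tensor chi_3 = chi_4 + chi_5 (all other irreducibles have multiplicity 0).

Solution. The character of a tensor product is the pointwise product (chi_5 * chi_3)(C) = chi_5(C) * chi_3(C):
  {e}: (3)*(2), (ab): (-1)*(0), (ab)(cd): (-1)*(2), (abc): (0)*(-1), (abcd): (1)*(0)
so (chi_5 * chi_3) takes values
  {e} -> 6, (ab) -> 0, (ab)(cd) -> -2, (abc) -> 0, (abcd) -> 0.
Now take the inner product of this character with each irreducible chi from the table, <chi_5*chi_3, chi> = (1/24) sum_C |C| (chi_5*chi_3)(C) conj(chi(C)):
  <chi_5*chi_3, chi_1> = (1/24)[1*(6)*conj(1) + 6*(0)*conj(1) + 3*(-2)*conj(1) + 8*(0)*conj(1) + 6*(0)*conj(1)]
      = (1/24)[(6) + (0) + (-6) + (0) + (0)] = 0/24 = 0
  <chi_5*chi_3, chi_2> = (1/24)[1*(6)*conj(1) + 6*(0)*conj(-1) + 3*(-2)*conj(1) + 8*(0)*conj(1) + 6*(0)*conj(-1)]
      = (1/24)[(6) + (0) + (-6) + (0) + (0)] = 0/24 = 0
  <chi_5*chi_3, chi_3> = (1/24)[1*(6)*conj(2) + 6*(0)*conj(0) + 3*(-2)*conj(2) + 8*(0)*conj(-1) + 6*(0)*conj(0)]
      = (1/24)[(12) + (0) + (-12) + (0) + (0)] = 0/24 = 0
  <chi_5*chi_3, chi_4> = (1/24)[1*(6)*conj(3) + 6*(0)*conj(1) + 3*(-2)*conj(-1) + 8*(0)*conj(0) + 6*(0)*conj(-1)]
      = (1/24)[(18) + (0) + (6) + (0) + (0)] = 24/24 = 1
  <chi_5*chi_3, chi_5> = (1/24)[1*(6)*conj(3) + 6*(0)*conj(-1) + 3*(-2)*conj(-1) + 8*(0)*conj(0) + 6*(0)*conj(1)]
      = (1/24)[(18) + (0) + (6) + (0) + (0)] = 24/24 = 1
Hence the multiplicities are chi_4: 1, chi_5: 1. Dimension check: dim(chi_5)*dim(chi_3) = 3*2 = 6 and sum (mult * dim) = 1*3 + 1*3 = 6.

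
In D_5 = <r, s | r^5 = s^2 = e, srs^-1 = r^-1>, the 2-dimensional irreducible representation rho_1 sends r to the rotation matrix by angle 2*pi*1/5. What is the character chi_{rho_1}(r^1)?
chi_{rho_1}(r^1) = 2*cos(2*pi*1*1/5) = -1/2 + sqrt(5)/2

Justification: rho_1(r^1) is rotation by angle 2*pi*1*1/5, whose trace is 2*cos(2*pi*1*1/5) = -1/2 + sqrt(5)/2.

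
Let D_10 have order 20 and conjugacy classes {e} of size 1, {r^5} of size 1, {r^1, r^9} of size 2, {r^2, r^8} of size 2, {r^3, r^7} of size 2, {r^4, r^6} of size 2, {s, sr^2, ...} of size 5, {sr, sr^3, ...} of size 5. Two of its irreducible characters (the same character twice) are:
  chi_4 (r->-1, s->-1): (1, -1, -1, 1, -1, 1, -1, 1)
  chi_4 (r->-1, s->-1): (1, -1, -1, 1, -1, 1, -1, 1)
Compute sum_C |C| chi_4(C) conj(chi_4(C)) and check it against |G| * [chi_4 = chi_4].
Sum = 20 = |G| = 20; so <chi_4, chi_4> = 1 (norm-1 confirms irreducibility).

Explanation: Compute term by term over conjugacy classes (|C| * chi_4(C) * conj(chi_4(C))):
  1*(1)*conj(1) + 1*(-1)*conj(-1) + 2*(-1)*conj(-1) + 2*(1)*conj(1) + 2*(-1)*conj(-1) + 2*(1)*conj(1) + 5*(-1)*conj(-1) + 5*(1)*conj(1)
  = (1) + (1) + (2) + (2) + (2) + (2) + (5) + (5)
  = 20.
Dividing by |G| = 20 gives 20/20 = 1, matching the row-orthogonality relation <chi_4, chi_4> = [chi_4 = chi_4].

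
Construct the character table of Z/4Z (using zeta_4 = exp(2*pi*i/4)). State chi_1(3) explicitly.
Character table of Z/4Z (irreps indexed chi_0,...,chi_3 with chi_k(m) = zeta_4^(k*m), zeta_4 = exp(2*pi*i/4)):
  irrep \ class  {0} (size 1)  {1} (size 1)  {2} (size 1)  {3} (size 1)
  chi_0          1             1             1             1           
  chi_1          1             I             -1            -I          
  chi_2          1             -1            1             -1          
  chi_3          1             -I            -1            I           

Spot check: chi_1(3) = zeta_4^(1*3) = zeta_4^3 = -I.

Why: Z/4Z is abelian, so all 4 irreducible complex representations are 1-dimensional. They are given by chi_k(m) = zeta_4^(k*m) for k = 0,...,3. Row orthogonality: sum_m chi_k(m) conj(chi_l(m)) = 4 * [k = l].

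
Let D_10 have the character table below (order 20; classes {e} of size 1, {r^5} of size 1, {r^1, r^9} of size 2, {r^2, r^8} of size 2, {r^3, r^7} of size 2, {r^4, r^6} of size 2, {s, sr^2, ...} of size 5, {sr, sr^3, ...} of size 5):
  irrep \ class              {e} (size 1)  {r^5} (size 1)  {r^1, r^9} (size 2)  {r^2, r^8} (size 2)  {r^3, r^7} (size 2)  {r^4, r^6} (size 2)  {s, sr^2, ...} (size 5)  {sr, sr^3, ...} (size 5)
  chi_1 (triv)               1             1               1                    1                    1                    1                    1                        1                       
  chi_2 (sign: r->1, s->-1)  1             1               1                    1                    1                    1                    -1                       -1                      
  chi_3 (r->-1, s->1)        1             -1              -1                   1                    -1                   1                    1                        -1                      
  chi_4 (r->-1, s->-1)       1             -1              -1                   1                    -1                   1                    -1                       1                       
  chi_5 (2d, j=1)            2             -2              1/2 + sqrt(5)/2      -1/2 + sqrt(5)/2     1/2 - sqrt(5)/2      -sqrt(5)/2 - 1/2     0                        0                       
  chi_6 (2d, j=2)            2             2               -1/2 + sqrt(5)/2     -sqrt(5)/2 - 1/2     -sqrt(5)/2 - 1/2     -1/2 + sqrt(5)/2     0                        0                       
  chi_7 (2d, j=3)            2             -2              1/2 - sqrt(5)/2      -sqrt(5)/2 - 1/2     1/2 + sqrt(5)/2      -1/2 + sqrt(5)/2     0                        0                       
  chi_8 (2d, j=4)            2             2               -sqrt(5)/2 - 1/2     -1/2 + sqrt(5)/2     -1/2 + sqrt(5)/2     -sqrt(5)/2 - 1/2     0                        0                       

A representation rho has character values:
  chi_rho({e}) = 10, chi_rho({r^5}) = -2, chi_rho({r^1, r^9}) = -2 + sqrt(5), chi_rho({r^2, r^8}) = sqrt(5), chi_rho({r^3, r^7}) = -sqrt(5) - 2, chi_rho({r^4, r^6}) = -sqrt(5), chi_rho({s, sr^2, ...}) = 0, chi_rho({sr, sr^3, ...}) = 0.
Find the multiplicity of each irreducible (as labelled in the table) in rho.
Multiplicities: chi_1: 0, chi_2: 0, chi_3: 1, chi_4: 1, chi_5: 2, chi_6: 1, chi_7: 0, chi_8: 1.

Derivation: Use <chi_rho, chi> = (1/|G|) sum_C |C| * chi_rho(C) * conj(chi(C)) with |G| = 20 for each irreducible chi in the table:
  <chi_rho, chi_1> = (1/20)[1*(10)*conj(1) + 1*(-2)*conj(1) + 2*(-2 + sqrt(5))*conj(1) + 2*(sqrt(5))*conj(1) + 2*(-sqrt(5) - 2)*conj(1) + 2*(-sqrt(5))*conj(1) + 5*(0)*conj(1) + 5*(0)*conj(1)]
      = (1/20)[(10) + (-2) + (-4 + 2*sqrt(5)) + (2*sqrt(5)) + (-2*sqrt(5) - 4) + (-2*sqrt(5)) + (0) + (0)] = 0/20 = 0
  <chi_rho, chi_2> = (1/20)[1*(10)*conj(1) + 1*(-2)*conj(1) + 2*(-2 + sqrt(5))*conj(1) + 2*(sqrt(5))*conj(1) + 2*(-sqrt(5) - 2)*conj(1) + 2*(-sqrt(5))*conj(1) + 5*(0)*conj(-1) + 5*(0)*conj(-1)]
      = (1/20)[(10) + (-2) + (-4 + 2*sqrt(5)) + (2*sqrt(5)) + (-2*sqrt(5) - 4) + (-2*sqrt(5)) + (0) + (0)] = 0/20 = 0
  <chi_rho, chi_3> = (1/20)[1*(10)*conj(1) + 1*(-2)*conj(-1) + 2*(-2 + sqrt(5))*conj(-1) + 2*(sqrt(5))*conj(1) + 2*(-sqrt(5) - 2)*conj(-1) + 2*(-sqrt(5))*conj(1) + 5*(0)*conj(1) + 5*(0)*conj(-1)]
      = (1/20)[(10) + (2) + (4 - 2*sqrt(5)) + (2*sqrt(5)) + (4 + 2*sqrt(5)) + (-2*sqrt(5)) + (0) + (0)] = 20/20 = 1
  <chi_rho, chi_4> = (1/20)[1*(10)*conj(1) + 1*(-2)*conj(-1) + 2*(-2 + sqrt(5))*conj(-1) + 2*(sqrt(5))*conj(1) + 2*(-sqrt(5) - 2)*conj(-1) + 2*(-sqrt(5))*conj(1) + 5*(0)*conj(-1) + 5*(0)*conj(1)]
      = (1/20)[(10) + (2) + (4 - 2*sqrt(5)) + (2*sqrt(5)) + (4 + 2*sqrt(5)) + (-2*sqrt(5)) + (0) + (0)] = 20/20 = 1
  <chi_rho, chi_5> = (1/20)[1*(10)*conj(2) + 1*(-2)*conj(-2) + 2*(-2 + sqrt(5))*conj(1/2 + sqrt(5)/2) + 2*(sqrt(5))*conj(-1/2 + sqrt(5)/2) + 2*(-sqrt(5) - 2)*conj(1/2 - sqrt(5)/2) + 2*(-sqrt(5))*conj(-sqrt(5)/2 - 1/2) + 5*(0)*conj(0) + 5*(0)*conj(0)]
      = (1/20)[(20) + (4) + (3 - sqrt(5)) + (5 - sqrt(5)) + (sqrt(5) + 3) + (sqrt(5) + 5) + (0) + (0)] = 40/20 = 2
  <chi_rho, chi_6> = (1/20)[1*(10)*conj(2) + 1*(-2)*conj(2) + 2*(-2 + sqrt(5))*conj(-1/2 + sqrt(5)/2) + 2*(sqrt(5))*conj(-sqrt(5)/2 - 1/2) + 2*(-sqrt(5) - 2)*conj(-sqrt(5)/2 - 1/2) + 2*(-sqrt(5))*conj(-1/2 + sqrt(5)/2) + 5*(0)*conj(0) + 5*(0)*conj(0)]
      = (1/20)[(20) + (-4) + (7 - 3*sqrt(5)) + (-5 - sqrt(5)) + (3*sqrt(5) + 7) + (-5 + sqrt(5)) + (0) + (0)] = 20/20 = 1
  <chi_rho, chi_7> = (1/20)[1*(10)*conj(2) + 1*(-2)*conj(-2) + 2*(-2 + sqrt(5))*conj(1/2 - sqrt(5)/2) + 2*(sqrt(5))*conj(-sqrt(5)/2 - 1/2) + 2*(-sqrt(5) - 2)*conj(1/2 + sqrt(5)/2) + 2*(-sqrt(5))*conj(-1/2 + sqrt(5)/2) + 5*(0)*conj(0) + 5*(0)*conj(0)]
      = (1/20)[(20) + (4) + (-7 + 3*sqrt(5)) + (-5 - sqrt(5)) + (-7 - 3*sqrt(5)) + (-5 + sqrt(5)) + (0) + (0)] = 0/20 = 0
  <chi_rho, chi_8> = (1/20)[1*(10)*conj(2) + 1*(-2)*conj(2) + 2*(-2 + sqrt(5))*conj(-sqrt(5)/2 - 1/2) + 2*(sqrt(5))*conj(-1/2 + sqrt(5)/2) + 2*(-sqrt(5) - 2)*conj(-1/2 + sqrt(5)/2) + 2*(-sqrt(5))*conj(-sqrt(5)/2 - 1/2) + 5*(0)*conj(0) + 5*(0)*conj(0)]
      = (1/20)[(20) + (-4) + (-3 + sqrt(5)) + (5 - sqrt(5)) + (-3 - sqrt(5)) + (sqrt(5) + 5) + (0) + (0)] = 20/20 = 1
Dimension check: dim(rho) = sum (mult * dim) = 0*1 + 0*1 + 1*1 + 1*1 + 2*2 + 1*2 + 0*2 + 1*2 = 10 = chi_rho(e) = 10.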